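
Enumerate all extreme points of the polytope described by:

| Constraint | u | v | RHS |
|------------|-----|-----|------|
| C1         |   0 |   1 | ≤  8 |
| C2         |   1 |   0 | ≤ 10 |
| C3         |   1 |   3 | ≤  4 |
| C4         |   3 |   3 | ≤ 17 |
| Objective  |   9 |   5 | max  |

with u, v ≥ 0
Each vertex is the intersection of two constraint boundaries that also satisfies all remaining constraints:
  u = 0 and v = 0 → (0, 0)
  u + 3v = 4 and v = 0 → (4, 0)
  u + 3v = 4 and u = 0 → (0, 1.333)

Vertices: (0, 0), (4, 0), (0, 1.333)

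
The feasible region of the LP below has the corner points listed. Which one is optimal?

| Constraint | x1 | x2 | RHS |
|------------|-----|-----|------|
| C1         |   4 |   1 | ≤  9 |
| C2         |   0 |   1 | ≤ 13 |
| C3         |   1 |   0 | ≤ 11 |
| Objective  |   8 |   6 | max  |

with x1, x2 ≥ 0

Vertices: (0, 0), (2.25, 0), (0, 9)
Evaluating z = 8x1 + 6x2 at each vertex:
  (0, 0): z = 0
  (2.25, 0): z = 18
  (0, 9): z = 54

The largest value is z = 54, attained at (0, 9).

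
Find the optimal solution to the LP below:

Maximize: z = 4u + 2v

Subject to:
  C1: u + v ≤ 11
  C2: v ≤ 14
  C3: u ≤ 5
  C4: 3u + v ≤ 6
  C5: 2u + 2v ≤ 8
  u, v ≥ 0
u = 1, v = 3, z = 10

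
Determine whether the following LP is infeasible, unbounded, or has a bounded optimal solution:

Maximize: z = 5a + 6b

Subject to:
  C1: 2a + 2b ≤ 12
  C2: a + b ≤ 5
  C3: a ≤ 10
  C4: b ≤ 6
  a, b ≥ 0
The point (0, 5) satisfies every constraint, so the LP is feasible; the constraints give a ≤ 10 and b ≤ 6, which with a, b ≥ 0 keep the feasible region inside a bounded box. A feasible, bounded LP attains a finite optimum at a vertex.

The LP has an optimal solution: (0, 5) with z = 30.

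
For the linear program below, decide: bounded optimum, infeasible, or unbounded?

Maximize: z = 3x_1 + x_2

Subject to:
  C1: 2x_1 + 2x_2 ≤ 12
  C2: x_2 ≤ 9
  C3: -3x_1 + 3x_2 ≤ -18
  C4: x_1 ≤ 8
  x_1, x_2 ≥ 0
The point (6, 0) satisfies every constraint, so the LP is feasible; the constraints give x_1 ≤ 8 and x_2 ≤ 9, which with x_1, x_2 ≥ 0 keep the feasible region inside a bounded box. A feasible, bounded LP attains a finite optimum at a vertex.

Evaluating z = 3x_1 + x_2 at each vertex:
  (6, 0): z = 18

Feasible with finite optimum z* = 18 at (6, 0).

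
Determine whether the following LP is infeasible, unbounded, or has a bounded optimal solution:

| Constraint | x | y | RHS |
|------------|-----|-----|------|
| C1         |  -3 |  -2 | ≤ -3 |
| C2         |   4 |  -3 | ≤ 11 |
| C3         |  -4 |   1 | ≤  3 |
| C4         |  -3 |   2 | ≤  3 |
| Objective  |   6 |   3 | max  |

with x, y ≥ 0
Feasible point: (1, 0) satisfies every constraint, so the LP is feasible.
Direction d = (3, 4): for each constraint row a, a·d ≤ 0 —
  (-3)(3) + (-2)(4) = -17 ≤ 0
  (4)(3) + (-3)(4) = 0 ≤ 0
  (-4)(3) + (1)(4) = -8 ≤ 0
  (-3)(3) + (2)(4) = -1 ≤ 0
and d ≥ 0, so (1, 0) + t·d stays feasible for every t ≥ 0. Along this ray z = 6x + 3y changes by 30 per unit t, so z → +∞.

Unbounded — the objective can increase without bound over the feasible region.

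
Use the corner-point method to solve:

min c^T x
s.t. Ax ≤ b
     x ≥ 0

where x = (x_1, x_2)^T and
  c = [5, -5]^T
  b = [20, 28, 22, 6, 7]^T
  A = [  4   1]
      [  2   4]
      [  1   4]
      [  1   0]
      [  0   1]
Each vertex is the intersection of two constraint boundaries that also satisfies all remaining constraints:
  x_1 = 0 and x_2 = 0 → (0, 0)
  4x_1 + x_2 = 20 and x_2 = 0 → (5, 0)
  4x_1 + x_2 = 20 and x_1 + 4x_2 = 22 → (3.867, 4.533)
  x_1 + 4x_2 = 22 and x_1 = 0 → (0, 5.5)

Evaluating z = 5x_1 - 5x_2 at each vertex:
  (0, 0): z = 0
  (5, 0): z = 25
  (3.867, 4.533): z = -3.333
  (0, 5.5): z = -27.5

The minimum is at (0, 5.5) with z = -27.5.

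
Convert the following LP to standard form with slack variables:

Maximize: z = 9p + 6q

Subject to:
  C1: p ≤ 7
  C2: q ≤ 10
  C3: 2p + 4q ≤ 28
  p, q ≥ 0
max z = 9p + 6q

s.t.
  p + s1 = 7
  q + s2 = 10
  2p + 4q + s3 = 28
  p, q, s1, s2, s3 ≥ 0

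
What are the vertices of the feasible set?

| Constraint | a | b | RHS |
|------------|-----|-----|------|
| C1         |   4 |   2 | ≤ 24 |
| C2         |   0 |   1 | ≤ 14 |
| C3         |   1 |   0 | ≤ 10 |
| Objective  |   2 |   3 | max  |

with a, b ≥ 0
Each vertex is the intersection of two constraint boundaries that also satisfies all remaining constraints:
  a = 0 and b = 0 → (0, 0)
  4a + 2b = 24 and b = 0 → (6, 0)
  4a + 2b = 24 and a = 0 → (0, 12)

Vertices: (0, 0), (6, 0), (0, 12)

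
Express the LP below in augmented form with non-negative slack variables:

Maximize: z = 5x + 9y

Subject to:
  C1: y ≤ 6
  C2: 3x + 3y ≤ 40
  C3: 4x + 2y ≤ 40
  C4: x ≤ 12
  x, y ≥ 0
max z = 5x + 9y

s.t.
  y + s1 = 6
  3x + 3y + s2 = 40
  4x + 2y + s3 = 40
  x + s4 = 12
  x, y, s1, s2, s3, s4 ≥ 0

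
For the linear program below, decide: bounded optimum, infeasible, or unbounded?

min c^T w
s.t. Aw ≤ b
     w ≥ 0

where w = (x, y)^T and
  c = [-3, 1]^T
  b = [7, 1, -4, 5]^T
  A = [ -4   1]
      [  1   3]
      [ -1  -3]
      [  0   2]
One constraint requires x + 3y ≤ 1, while the constraint -x - 3y ≤ -4 is equivalent to x + 3y ≥ 4. Together they would need 4 ≤ x + 3y ≤ 1, which is impossible since 4 > 1. No point satisfies all constraints.

The feasible region is empty; the LP is infeasible.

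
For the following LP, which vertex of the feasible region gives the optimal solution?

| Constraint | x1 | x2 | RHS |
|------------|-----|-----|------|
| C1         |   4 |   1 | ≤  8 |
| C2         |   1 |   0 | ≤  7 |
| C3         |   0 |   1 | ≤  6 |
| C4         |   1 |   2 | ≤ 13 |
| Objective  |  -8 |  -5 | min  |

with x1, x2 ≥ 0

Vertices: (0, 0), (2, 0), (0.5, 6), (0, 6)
Evaluating z = -8x1 - 5x2 at each vertex:
  (0, 0): z = 0
  (2, 0): z = -16
  (0.5, 6): z = -34
  (0, 6): z = -30

The smallest value is z = -34, attained at (0.5, 6).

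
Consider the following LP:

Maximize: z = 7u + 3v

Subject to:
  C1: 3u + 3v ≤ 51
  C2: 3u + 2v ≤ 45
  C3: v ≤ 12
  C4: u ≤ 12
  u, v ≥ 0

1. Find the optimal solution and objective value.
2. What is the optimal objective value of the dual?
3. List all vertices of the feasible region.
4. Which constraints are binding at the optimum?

1. u = 12, v = 4.5, z = 97.5
2. 97.5 (by strong duality, equal to the primal optimum)
3. (0, 0), (12, 0), (12, 4.5), (11, 6), (5, 12), (0, 12)
4. C2, C4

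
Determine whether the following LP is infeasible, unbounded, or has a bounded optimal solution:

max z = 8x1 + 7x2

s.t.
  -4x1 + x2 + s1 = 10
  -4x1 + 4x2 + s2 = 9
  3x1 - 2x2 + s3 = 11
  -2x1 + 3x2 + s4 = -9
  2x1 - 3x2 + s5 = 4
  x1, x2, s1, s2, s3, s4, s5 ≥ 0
The row 2x1 - 3x2 + s5 = 4 with s5 ≥ 0 requires 2x1 - 3x2 ≤ 4, while the row -2x1 + 3x2 + s4 = -9 with s4 ≥ 0 is equivalent to 2x1 - 3x2 ≥ 9. Together they would need 9 ≤ 2x1 - 3x2 ≤ 4, which is impossible since 9 > 4. No point satisfies all constraints.

Infeasible — the constraint set is empty.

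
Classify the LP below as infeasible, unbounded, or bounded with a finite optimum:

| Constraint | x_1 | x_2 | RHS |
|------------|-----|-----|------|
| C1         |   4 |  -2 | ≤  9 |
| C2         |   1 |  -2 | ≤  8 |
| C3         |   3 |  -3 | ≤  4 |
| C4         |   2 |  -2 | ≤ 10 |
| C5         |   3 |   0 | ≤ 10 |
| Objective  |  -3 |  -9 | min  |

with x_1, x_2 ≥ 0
Feasible point: (0, 0) satisfies every constraint, so the LP is feasible.
Direction d = (0, 1): for each constraint row a, a·d ≤ 0 —
  (4)(0) + (-2)(1) = -2 ≤ 0
  (1)(0) + (-2)(1) = -2 ≤ 0
  (3)(0) + (-3)(1) = -3 ≤ 0
  (2)(0) + (-2)(1) = -2 ≤ 0
  (3)(0) + (0)(1) = 0 ≤ 0
and d ≥ 0, so (0, 0) + t·d stays feasible for every t ≥ 0. Along this ray z = -3x_1 - 9x_2 changes by -9 per unit t, so z → −∞.

The LP is unbounded; z can be made arbitrarily small.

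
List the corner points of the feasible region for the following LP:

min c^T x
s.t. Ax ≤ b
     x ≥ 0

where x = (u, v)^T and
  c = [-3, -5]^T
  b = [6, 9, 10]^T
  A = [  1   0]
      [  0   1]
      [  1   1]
Each vertex is the intersection of two constraint boundaries that also satisfies all remaining constraints:
  u = 0 and v = 0 → (0, 0)
  u = 6 and v = 0 → (6, 0)
  u = 6 and u + v = 10 → (6, 4)
  v = 9 and u + v = 10 → (1, 9)
  v = 9 and u = 0 → (0, 9)

Vertices: (0, 0), (6, 0), (6, 4), (1, 9), (0, 9)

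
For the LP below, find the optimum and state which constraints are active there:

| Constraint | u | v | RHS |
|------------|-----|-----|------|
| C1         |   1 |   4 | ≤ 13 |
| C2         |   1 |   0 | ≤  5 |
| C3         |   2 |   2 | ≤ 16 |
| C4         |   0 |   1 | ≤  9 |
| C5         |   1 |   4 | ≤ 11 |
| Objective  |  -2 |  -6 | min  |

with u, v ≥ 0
Optimal: u = 5, v = 1.5
Binding: C2, C5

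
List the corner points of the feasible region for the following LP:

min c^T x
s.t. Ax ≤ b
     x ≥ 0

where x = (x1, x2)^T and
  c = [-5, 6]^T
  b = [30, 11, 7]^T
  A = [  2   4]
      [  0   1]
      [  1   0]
Each vertex is the intersection of two constraint boundaries that also satisfies all remaining constraints:
  x1 = 0 and x2 = 0 → (0, 0)
  x1 = 7 and x2 = 0 → (7, 0)
  2x1 + 4x2 = 30 and x1 = 7 → (7, 4)
  2x1 + 4x2 = 30 and x1 = 0 → (0, 7.5)

Vertices: (0, 0), (7, 0), (7, 4), (0, 7.5)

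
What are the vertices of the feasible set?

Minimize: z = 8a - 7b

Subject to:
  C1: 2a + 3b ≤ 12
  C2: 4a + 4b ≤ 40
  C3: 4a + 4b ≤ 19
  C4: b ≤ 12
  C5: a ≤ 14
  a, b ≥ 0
Each vertex is the intersection of two constraint boundaries that also satisfies all remaining constraints:
  a = 0 and b = 0 → (0, 0)
  4a + 4b = 19 and b = 0 → (4.75, 0)
  2a + 3b = 12 and 4a + 4b = 19 → (2.25, 2.5)
  2a + 3b = 12 and a = 0 → (0, 4)

Vertices: (0, 0), (4.75, 0), (2.25, 2.5), (0, 4)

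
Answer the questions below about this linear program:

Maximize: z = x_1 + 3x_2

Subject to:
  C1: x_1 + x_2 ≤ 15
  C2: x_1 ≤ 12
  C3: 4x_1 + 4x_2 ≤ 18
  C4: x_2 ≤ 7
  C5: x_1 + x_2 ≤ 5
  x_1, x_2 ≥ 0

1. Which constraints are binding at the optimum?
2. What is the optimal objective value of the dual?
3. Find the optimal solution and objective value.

1. C3, x_1 ≥ 0
2. 13.5 (by strong duality, equal to the primal optimum)
3. x_1 = 0, x_2 = 4.5, z = 13.5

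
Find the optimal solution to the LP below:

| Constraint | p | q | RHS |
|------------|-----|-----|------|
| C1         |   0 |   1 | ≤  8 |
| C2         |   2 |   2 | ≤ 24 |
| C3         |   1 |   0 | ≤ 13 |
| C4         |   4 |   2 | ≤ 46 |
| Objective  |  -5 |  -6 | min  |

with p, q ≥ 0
p = 4, q = 8, z = -68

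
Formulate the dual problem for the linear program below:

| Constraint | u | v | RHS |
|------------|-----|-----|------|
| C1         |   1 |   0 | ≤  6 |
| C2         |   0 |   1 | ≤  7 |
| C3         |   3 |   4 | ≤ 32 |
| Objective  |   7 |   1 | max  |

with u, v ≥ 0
Minimize: z = 6y1 + 7y2 + 32y3

Subject to:
  C1: -y1 - 3y3 ≤ -7
  C2: -y2 - 4y3 ≤ -1
  y1, y2, y3 ≥ 0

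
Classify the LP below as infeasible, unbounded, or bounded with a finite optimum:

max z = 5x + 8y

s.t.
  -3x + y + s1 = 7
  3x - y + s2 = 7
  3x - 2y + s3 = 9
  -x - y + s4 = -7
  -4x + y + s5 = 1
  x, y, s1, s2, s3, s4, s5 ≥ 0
Feasible point: (2, 5) satisfies every constraint, so the LP is feasible.
Direction d = (1, 3): for each constraint row a, a·d ≤ 0 —
  (-3)(1) + (1)(3) = 0 ≤ 0
  (3)(1) + (-1)(3) = 0 ≤ 0
  (3)(1) + (-2)(3) = -3 ≤ 0
  (-1)(1) + (-1)(3) = -4 ≤ 0
  (-4)(1) + (1)(3) = -1 ≤ 0
and d ≥ 0, so (2, 5) + t·d stays feasible for every t ≥ 0. Along this ray z = 5x + 8y changes by 29 per unit t, so z → +∞.

Unbounded — the objective can increase without bound over the feasible region.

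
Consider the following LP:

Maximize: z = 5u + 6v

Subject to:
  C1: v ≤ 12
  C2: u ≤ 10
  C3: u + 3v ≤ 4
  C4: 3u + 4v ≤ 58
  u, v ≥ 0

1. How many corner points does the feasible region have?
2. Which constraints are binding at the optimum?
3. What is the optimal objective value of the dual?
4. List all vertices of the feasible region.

1. 3
2. C3, v ≥ 0
3. 20 (by strong duality, equal to the primal optimum)
4. (0, 0), (4, 0), (0, 1.333)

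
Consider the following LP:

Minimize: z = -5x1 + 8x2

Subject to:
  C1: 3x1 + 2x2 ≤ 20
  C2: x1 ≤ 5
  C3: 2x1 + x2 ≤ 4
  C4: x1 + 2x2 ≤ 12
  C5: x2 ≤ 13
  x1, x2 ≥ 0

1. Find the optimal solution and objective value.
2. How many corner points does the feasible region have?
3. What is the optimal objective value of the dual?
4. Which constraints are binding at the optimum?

1. x1 = 2, x2 = 0, z = -10
2. 3
3. -10 (by strong duality, equal to the primal optimum)
4. C3, x2 ≥ 0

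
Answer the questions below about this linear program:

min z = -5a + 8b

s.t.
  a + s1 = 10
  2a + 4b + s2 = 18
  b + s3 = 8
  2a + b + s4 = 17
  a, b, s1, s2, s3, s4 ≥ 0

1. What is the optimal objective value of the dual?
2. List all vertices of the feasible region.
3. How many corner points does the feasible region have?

1. -42.5 (by strong duality, equal to the primal optimum)
2. (0, 0), (8.5, 0), (8.333, 0.3333), (0, 4.5)
3. 4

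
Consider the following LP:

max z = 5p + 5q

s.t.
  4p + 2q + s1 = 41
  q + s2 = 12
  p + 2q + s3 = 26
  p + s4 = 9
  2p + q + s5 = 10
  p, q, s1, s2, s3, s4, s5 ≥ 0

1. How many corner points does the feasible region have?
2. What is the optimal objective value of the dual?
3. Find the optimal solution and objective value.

1. 3
2. 50 (by strong duality, equal to the primal optimum)
3. p = 0, q = 10, z = 50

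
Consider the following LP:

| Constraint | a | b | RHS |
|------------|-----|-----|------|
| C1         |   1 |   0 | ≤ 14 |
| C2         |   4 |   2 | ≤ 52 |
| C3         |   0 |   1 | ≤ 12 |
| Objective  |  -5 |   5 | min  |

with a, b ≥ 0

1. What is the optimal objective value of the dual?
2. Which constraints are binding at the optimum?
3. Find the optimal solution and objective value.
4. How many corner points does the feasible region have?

1. -65 (by strong duality, equal to the primal optimum)
2. C2, b ≥ 0
3. a = 13, b = 0, z = -65
4. 4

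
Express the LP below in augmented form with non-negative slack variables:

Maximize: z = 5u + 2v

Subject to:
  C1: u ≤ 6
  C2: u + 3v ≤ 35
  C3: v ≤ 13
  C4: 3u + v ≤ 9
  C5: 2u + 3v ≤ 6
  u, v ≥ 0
max z = 5u + 2v

s.t.
  u + s1 = 6
  u + 3v + s2 = 35
  v + s3 = 13
  3u + v + s4 = 9
  2u + 3v + s5 = 6
  u, v, s1, s2, s3, s4, s5 ≥ 0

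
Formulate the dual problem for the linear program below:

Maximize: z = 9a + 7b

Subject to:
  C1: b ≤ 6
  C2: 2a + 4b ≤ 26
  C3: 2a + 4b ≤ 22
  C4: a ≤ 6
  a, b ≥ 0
Minimize: z = 6y1 + 26y2 + 22y3 + 6y4

Subject to:
  C1: -2y2 - 2y3 - y4 ≤ -9
  C2: -y1 - 4y2 - 4y3 ≤ -7
  y1, y2, y3, y4 ≥ 0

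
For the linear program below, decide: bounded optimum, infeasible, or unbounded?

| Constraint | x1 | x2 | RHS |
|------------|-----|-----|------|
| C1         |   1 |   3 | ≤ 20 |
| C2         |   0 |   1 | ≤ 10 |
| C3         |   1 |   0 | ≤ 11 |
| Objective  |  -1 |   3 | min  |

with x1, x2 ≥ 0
The point (11, 0) satisfies every constraint, so the LP is feasible; the constraints give x1 ≤ 11 and x2 ≤ 10, which with x1, x2 ≥ 0 keep the feasible region inside a bounded box. A feasible, bounded LP attains a finite optimum at a vertex.

Evaluating z = -x1 + 3x2 at each vertex:
  (0, 0): z = 0
  (11, 0): z = -11
  (11, 3): z = -2
  (0, 6.667): z = 20

Feasible with finite optimum z* = -11 at (11, 0).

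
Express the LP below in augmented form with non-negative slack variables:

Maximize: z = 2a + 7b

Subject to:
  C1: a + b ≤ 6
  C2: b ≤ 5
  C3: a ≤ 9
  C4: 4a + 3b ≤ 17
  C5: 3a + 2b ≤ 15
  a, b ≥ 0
max z = 2a + 7b

s.t.
  a + b + s1 = 6
  b + s2 = 5
  a + s3 = 9
  4a + 3b + s4 = 17
  3a + 2b + s5 = 15
  a, b, s1, s2, s3, s4, s5 ≥ 0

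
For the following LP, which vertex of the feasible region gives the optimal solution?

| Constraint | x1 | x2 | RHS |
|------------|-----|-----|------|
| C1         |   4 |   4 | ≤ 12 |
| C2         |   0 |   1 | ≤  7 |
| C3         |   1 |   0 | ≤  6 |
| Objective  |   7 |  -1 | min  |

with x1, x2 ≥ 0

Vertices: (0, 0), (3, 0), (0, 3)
(0, 3) with z = -3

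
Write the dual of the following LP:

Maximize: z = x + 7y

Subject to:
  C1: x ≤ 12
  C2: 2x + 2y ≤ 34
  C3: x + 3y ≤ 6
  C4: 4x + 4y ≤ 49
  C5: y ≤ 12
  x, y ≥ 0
Minimize: z = 12y1 + 34y2 + 6y3 + 49y4 + 12y5

Subject to:
  C1: -y1 - 2y2 - y3 - 4y4 ≤ -1
  C2: -2y2 - 3y3 - 4y4 - y5 ≤ -7
  y1, y2, y3, y4, y5 ≥ 0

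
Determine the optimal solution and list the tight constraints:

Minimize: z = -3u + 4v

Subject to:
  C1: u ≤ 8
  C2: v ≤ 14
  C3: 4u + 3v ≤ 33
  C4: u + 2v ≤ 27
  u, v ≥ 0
Optimal: u = 8, v = 0
Binding: C1, v ≥ 0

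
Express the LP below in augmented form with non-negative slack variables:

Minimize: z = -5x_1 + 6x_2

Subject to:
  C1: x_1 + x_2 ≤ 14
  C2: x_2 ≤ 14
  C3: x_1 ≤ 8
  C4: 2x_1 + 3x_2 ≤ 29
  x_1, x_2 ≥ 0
min z = -5x_1 + 6x_2

s.t.
  x_1 + x_2 + s1 = 14
  x_2 + s2 = 14
  x_1 + s3 = 8
  2x_1 + 3x_2 + s4 = 29
  x_1, x_2, s1, s2, s3, s4 ≥ 0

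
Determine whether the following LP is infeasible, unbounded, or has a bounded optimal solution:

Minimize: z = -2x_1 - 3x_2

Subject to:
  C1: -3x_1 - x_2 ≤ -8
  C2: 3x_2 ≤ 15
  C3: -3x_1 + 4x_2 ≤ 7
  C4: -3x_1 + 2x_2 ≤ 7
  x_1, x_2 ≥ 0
Feasible point: (3, 0) satisfies every constraint, so the LP is feasible.
Direction d = (1, 0): for each constraint row a, a·d ≤ 0 —
  (-3)(1) + (-1)(0) = -3 ≤ 0
  (0)(1) + (3)(0) = 0 ≤ 0
  (-3)(1) + (4)(0) = -3 ≤ 0
  (-3)(1) + (2)(0) = -3 ≤ 0
and d ≥ 0, so (3, 0) + t·d stays feasible for every t ≥ 0. Along this ray z = -2x_1 - 3x_2 changes by -2 per unit t, so z → −∞.

The LP is unbounded; z can be made arbitrarily small.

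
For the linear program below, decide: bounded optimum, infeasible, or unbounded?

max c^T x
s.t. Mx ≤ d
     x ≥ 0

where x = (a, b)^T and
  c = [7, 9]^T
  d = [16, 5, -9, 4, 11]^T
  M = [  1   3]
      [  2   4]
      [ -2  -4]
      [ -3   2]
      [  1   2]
One constraint requires 2a + 4b ≤ 5, while the constraint -2a - 4b ≤ -9 is equivalent to 2a + 4b ≥ 9. Together they would need 9 ≤ 2a + 4b ≤ 5, which is impossible since 9 > 5. No point satisfies all constraints.

Infeasible: no point satisfies all constraints simultaneously.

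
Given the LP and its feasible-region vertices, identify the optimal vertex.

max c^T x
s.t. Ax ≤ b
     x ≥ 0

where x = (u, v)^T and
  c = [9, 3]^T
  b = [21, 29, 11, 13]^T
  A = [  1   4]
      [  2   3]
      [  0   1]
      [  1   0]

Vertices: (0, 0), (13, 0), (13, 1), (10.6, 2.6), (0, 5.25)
Evaluating z = 9u + 3v at each vertex:
  (0, 0): z = 0
  (13, 0): z = 117
  (13, 1): z = 120
  (10.6, 2.6): z = 103.2
  (0, 5.25): z = 15.75

The largest value is z = 120, attained at (13, 1).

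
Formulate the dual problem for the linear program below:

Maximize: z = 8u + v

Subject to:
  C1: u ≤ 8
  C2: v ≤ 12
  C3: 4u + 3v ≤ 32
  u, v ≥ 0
Minimize: z = 8y1 + 12y2 + 32y3

Subject to:
  C1: -y1 - 4y3 ≤ -8
  C2: -y2 - 3y3 ≤ -1
  y1, y2, y3 ≥ 0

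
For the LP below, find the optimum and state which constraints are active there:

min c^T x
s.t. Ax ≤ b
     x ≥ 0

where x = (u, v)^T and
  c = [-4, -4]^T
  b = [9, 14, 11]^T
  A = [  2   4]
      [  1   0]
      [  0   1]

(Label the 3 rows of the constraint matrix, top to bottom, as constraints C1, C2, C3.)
Optimal: u = 4.5, v = 0
Slack at optimum:
  C1: slack = 0 (binding)
  C2: slack = 9.5
  C3: slack = 11
  u ≥ 0: u = 4.5
  v ≥ 0: v = 0 (binding)
Binding constraints: C1, v ≥ 0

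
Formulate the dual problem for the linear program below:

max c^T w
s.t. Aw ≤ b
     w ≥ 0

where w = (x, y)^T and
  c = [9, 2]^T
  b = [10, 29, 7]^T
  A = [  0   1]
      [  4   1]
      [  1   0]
Minimize: z = 10y1 + 29y2 + 7y3

Subject to:
  C1: -4y2 - y3 ≤ -9
  C2: -y1 - y2 ≤ -2
  y1, y2, y3 ≥ 0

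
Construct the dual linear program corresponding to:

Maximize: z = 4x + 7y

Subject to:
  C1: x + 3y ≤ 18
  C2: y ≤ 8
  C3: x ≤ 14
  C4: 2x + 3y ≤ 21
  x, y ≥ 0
Minimize: z = 18y1 + 8y2 + 14y3 + 21y4

Subject to:
  C1: -y1 - y3 - 2y4 ≤ -4
  C2: -3y1 - y2 - 3y4 ≤ -7
  y1, y2, y3, y4 ≥ 0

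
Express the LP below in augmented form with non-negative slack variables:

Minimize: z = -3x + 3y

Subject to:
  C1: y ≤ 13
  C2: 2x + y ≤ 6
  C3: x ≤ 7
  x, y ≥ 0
min z = -3x + 3y

s.t.
  y + s1 = 13
  2x + y + s2 = 6
  x + s3 = 7
  x, y, s1, s2, s3 ≥ 0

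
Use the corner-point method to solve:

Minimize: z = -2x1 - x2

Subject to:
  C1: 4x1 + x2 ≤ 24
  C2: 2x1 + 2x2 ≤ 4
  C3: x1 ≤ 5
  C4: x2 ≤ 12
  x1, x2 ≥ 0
x1 = 2, x2 = 0, z = -4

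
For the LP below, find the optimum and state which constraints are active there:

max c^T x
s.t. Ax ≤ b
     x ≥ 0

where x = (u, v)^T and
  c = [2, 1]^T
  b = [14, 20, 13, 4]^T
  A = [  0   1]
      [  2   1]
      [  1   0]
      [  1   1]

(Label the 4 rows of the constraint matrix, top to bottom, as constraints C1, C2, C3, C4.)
Optimal: u = 4, v = 0
Slack at optimum:
  C1: slack = 14
  C2: slack = 12
  C3: slack = 9
  C4: slack = 0 (binding)
  u ≥ 0: u = 4
  v ≥ 0: v = 0 (binding)
Binding constraints: C4, v ≥ 0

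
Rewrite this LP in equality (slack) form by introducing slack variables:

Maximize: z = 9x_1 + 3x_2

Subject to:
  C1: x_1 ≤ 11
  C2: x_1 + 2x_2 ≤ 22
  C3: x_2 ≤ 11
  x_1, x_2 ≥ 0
max z = 9x_1 + 3x_2

s.t.
  x_1 + s1 = 11
  x_1 + 2x_2 + s2 = 22
  x_2 + s3 = 11
  x_1, x_2, s1, s2, s3 ≥ 0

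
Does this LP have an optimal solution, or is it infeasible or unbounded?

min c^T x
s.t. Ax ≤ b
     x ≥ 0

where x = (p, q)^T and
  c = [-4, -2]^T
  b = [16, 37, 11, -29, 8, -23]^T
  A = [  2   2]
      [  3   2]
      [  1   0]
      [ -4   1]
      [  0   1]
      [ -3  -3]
The point (8, 0) satisfies every constraint, so the LP is feasible; the constraints give p ≤ 11 and q ≤ 8, which with p, q ≥ 0 keep the feasible region inside a bounded box. A feasible, bounded LP attains a finite optimum at a vertex.

Evaluating z = -4p - 2q at each vertex:
  (7.667, 0): z = -30.67
  (8, 0): z = -32
  (7.4, 0.6): z = -30.8
  (7.333, 0.3333): z = -30

Bounded optimum: z* = -32 at (8, 0).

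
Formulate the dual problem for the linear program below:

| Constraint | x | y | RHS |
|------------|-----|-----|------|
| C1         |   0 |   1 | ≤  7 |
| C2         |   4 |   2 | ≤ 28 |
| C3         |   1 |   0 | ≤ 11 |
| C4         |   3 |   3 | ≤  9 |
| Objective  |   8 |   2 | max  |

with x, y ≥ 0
Minimize: z = 7y1 + 28y2 + 11y3 + 9y4

Subject to:
  C1: -4y2 - y3 - 3y4 ≤ -8
  C2: -y1 - 2y2 - 3y4 ≤ -2
  y1, y2, y3, y4 ≥ 0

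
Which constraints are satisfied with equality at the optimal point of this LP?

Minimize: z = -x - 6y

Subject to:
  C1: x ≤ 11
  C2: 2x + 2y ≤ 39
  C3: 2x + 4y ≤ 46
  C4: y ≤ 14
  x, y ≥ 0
Optimal: x = 0, y = 11.5
Slack at optimum:
  C1: slack = 11
  C2: slack = 16
  C3: slack = 0 (binding)
  C4: slack = 2.5
  x ≥ 0: x = 0 (binding)
  y ≥ 0: y = 11.5
Binding constraints: C3, x ≥ 0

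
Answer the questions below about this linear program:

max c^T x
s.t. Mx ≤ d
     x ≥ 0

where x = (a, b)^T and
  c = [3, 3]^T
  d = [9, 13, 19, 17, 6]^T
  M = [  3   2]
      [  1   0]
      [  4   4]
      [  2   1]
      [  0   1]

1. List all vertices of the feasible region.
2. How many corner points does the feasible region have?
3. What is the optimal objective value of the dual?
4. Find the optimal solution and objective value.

1. (0, 0), (3, 0), (0, 4.5)
2. 3
3. 13.5 (by strong duality, equal to the primal optimum)
4. a = 0, b = 4.5, z = 13.5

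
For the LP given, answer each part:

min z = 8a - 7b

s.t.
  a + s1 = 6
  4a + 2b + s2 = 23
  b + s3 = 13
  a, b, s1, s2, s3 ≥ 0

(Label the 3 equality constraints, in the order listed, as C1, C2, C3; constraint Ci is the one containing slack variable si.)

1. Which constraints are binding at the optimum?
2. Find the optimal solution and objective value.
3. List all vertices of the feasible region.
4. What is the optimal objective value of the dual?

1. C2, a ≥ 0
2. a = 0, b = 11.5, z = -80.5
3. (0, 0), (5.75, 0), (0, 11.5)
4. -80.5 (by strong duality, equal to the primal optimum)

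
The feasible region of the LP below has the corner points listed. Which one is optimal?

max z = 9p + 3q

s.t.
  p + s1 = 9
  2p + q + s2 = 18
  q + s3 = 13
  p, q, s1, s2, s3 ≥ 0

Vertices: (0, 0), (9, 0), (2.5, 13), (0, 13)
Evaluating z = 9p + 3q at each vertex:
  (0, 0): z = 0
  (9, 0): z = 81
  (2.5, 13): z = 61.5
  (0, 13): z = 39

The largest value is z = 81, attained at (9, 0).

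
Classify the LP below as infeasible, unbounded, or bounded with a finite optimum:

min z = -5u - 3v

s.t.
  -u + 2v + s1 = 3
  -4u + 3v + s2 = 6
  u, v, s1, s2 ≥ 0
Feasible point: (0, 0) satisfies every constraint, so the LP is feasible.
Direction d = (1, 0): for each constraint row a, a·d ≤ 0 —
  (-1)(1) + (2)(0) = -1 ≤ 0
  (-4)(1) + (3)(0) = -4 ≤ 0
and d ≥ 0, so (0, 0) + t·d stays feasible for every t ≥ 0. Along this ray z = -5u - 3v changes by -5 per unit t, so z → −∞.

Unbounded — the objective can decrease without bound over the feasible region.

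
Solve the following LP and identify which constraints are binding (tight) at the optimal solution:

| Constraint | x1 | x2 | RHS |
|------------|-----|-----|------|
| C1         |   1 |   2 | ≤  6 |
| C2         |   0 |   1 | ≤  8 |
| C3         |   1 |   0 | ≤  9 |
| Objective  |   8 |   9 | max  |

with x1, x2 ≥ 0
Optimal: x1 = 6, x2 = 0
Slack at optimum:
  C1: slack = 0 (binding)
  C2: slack = 8
  C3: slack = 3
  x1 ≥ 0: x1 = 6
  x2 ≥ 0: x2 = 0 (binding)
Binding constraints: C1, x2 ≥ 0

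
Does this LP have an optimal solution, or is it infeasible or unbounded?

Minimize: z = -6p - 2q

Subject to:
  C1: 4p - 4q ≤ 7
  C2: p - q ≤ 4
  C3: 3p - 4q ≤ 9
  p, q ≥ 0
Feasible point: (0, 0) satisfies every constraint, so the LP is feasible.
Direction d = (0, 1): for each constraint row a, a·d ≤ 0 —
  (4)(0) + (-4)(1) = -4 ≤ 0
  (1)(0) + (-1)(1) = -1 ≤ 0
  (3)(0) + (-4)(1) = -4 ≤ 0
and d ≥ 0, so (0, 0) + t·d stays feasible for every t ≥ 0. Along this ray z = -6p - 2q changes by -2 per unit t, so z → −∞.

The LP is unbounded; z can be made arbitrarily small.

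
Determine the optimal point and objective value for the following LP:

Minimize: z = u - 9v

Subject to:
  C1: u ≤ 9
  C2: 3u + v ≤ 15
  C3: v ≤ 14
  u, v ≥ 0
Each vertex is the intersection of two constraint boundaries that also satisfies all remaining constraints:
  u = 0 and v = 0 → (0, 0)
  3u + v = 15 and v = 0 → (5, 0)
  3u + v = 15 and v = 14 → (0.3333, 14)
  v = 14 and u = 0 → (0, 14)

Evaluating z = u - 9v at each vertex:
  (0, 0): z = 0
  (5, 0): z = 5
  (0.3333, 14): z = -125.7
  (0, 14): z = -126

The minimum is at (0, 14) with z = -126.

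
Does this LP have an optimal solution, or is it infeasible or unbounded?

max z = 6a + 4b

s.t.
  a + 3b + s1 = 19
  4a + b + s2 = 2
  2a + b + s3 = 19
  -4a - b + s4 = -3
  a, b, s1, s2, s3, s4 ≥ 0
The row 4a + b + s2 = 2 with s2 ≥ 0 requires 4a + b ≤ 2, while the row -4a - b + s4 = -3 with s4 ≥ 0 is equivalent to 4a + b ≥ 3. Together they would need 3 ≤ 4a + b ≤ 2, which is impossible since 3 > 2. No point satisfies all constraints.

The feasible region is empty; the LP is infeasible.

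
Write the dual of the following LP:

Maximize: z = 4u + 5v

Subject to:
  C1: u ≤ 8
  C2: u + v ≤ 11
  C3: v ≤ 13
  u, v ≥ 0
Minimize: z = 8y1 + 11y2 + 13y3

Subject to:
  C1: -y1 - y2 ≤ -4
  C2: -y2 - y3 ≤ -5
  y1, y2, y3 ≥ 0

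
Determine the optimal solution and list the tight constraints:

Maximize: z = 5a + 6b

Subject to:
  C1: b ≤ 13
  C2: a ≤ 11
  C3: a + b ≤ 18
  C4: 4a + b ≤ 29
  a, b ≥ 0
Optimal: a = 4, b = 13
Slack at optimum:
  C1: slack = 0 (binding)
  C2: slack = 7
  C3: slack = 1
  C4: slack = 0 (binding)
  a ≥ 0: a = 4
  b ≥ 0: b = 13
Binding constraints: C1, C4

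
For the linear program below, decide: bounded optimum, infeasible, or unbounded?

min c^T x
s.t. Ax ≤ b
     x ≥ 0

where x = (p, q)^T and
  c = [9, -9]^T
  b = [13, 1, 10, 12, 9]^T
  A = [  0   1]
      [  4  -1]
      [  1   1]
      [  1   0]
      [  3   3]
The point (0, 3) satisfies every constraint, so the LP is feasible; the constraints give p ≤ 12 and q ≤ 13, which with p, q ≥ 0 keep the feasible region inside a bounded box. A feasible, bounded LP attains a finite optimum at a vertex.

The LP has an optimal solution: (0, 3) with z = -27.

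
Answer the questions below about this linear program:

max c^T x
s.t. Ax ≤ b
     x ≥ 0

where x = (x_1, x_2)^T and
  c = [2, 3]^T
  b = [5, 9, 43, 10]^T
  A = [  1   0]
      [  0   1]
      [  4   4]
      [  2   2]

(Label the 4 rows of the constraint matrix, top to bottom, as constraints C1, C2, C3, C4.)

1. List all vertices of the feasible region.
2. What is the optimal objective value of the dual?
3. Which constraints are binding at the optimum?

1. (0, 0), (5, 0), (0, 5)
2. 15 (by strong duality, equal to the primal optimum)
3. C4, x_1 ≥ 0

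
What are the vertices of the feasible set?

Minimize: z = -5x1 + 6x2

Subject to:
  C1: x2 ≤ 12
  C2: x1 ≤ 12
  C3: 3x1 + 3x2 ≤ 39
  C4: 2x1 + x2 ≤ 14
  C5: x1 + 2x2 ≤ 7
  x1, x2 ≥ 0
Each vertex is the intersection of two constraint boundaries that also satisfies all remaining constraints:
  x1 = 0 and x2 = 0 → (0, 0)
  2x1 + x2 = 14 and x1 + 2x2 = 7 → (7, 0)
  x1 + 2x2 = 7 and x1 = 0 → (0, 3.5)

Vertices: (0, 0), (7, 0), (0, 3.5)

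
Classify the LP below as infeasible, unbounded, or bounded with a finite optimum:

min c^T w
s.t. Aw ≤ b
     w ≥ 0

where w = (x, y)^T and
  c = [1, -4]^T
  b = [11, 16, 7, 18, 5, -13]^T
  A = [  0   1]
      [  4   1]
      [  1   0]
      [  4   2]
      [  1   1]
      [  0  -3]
The point (0, 5) satisfies every constraint, so the LP is feasible; the constraints give x ≤ 7 and y ≤ 11, which with x, y ≥ 0 keep the feasible region inside a bounded box. A feasible, bounded LP attains a finite optimum at a vertex.

Evaluating z = x - 4y at each vertex:
  (0, 4.333): z = -17.33
  (0.6667, 4.333): z = -16.67
  (0, 5): z = -20

The LP has an optimal solution: (0, 5) with z = -20.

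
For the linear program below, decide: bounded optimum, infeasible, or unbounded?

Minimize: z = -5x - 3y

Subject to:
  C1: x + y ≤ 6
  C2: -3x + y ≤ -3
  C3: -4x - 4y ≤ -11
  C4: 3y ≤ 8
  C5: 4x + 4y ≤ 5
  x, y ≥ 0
C5 requires 4x + 4y ≤ 5, while C3 (-4x - 4y ≤ -11) is equivalent to 4x + 4y ≥ 11. Together they would need 11 ≤ 4x + 4y ≤ 5, which is impossible since 11 > 5. No point satisfies all constraints.

The feasible region is empty; the LP is infeasible.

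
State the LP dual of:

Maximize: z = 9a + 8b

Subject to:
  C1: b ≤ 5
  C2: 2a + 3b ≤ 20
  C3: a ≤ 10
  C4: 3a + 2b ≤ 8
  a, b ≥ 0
Minimize: z = 5y1 + 20y2 + 10y3 + 8y4

Subject to:
  C1: -2y2 - y3 - 3y4 ≤ -9
  C2: -y1 - 3y2 - 2y4 ≤ -8
  y1, y2, y3, y4 ≥ 0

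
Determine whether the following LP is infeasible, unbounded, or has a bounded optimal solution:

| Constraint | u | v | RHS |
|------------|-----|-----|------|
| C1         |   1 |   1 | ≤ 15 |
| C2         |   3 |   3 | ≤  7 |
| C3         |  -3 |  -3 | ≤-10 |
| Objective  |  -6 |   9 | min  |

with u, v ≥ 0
C2 requires 3u + 3v ≤ 7, while C3 (-3u - 3v ≤ -10) is equivalent to 3u + 3v ≥ 10. Together they would need 10 ≤ 3u + 3v ≤ 7, which is impossible since 10 > 7. No point satisfies all constraints.

Infeasible: no point satisfies all constraints simultaneously.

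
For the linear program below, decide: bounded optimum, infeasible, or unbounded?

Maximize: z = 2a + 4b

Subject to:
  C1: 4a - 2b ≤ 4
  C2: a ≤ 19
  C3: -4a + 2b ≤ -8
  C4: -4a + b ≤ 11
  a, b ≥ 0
C1 requires 4a - 2b ≤ 4, while C3 (-4a + 2b ≤ -8) is equivalent to 4a - 2b ≥ 8. Together they would need 8 ≤ 4a - 2b ≤ 4, which is impossible since 8 > 4. No point satisfies all constraints.

Infeasible — the constraint set is empty.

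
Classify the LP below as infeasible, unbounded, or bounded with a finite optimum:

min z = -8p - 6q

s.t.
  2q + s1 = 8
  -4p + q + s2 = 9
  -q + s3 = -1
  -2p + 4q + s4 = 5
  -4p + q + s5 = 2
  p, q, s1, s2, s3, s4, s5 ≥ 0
Feasible point: (0, 1) satisfies every constraint, so the LP is feasible.
Direction d = (1, 0): for each constraint row a, a·d ≤ 0 —
  (0)(1) + (2)(0) = 0 ≤ 0
  (-4)(1) + (1)(0) = -4 ≤ 0
  (0)(1) + (-1)(0) = 0 ≤ 0
  (-2)(1) + (4)(0) = -2 ≤ 0
  (-4)(1) + (1)(0) = -4 ≤ 0
and d ≥ 0, so (0, 1) + t·d stays feasible for every t ≥ 0. Along this ray z = -8p - 6q changes by -8 per unit t, so z → −∞.

Unbounded — the objective can decrease without bound over the feasible region.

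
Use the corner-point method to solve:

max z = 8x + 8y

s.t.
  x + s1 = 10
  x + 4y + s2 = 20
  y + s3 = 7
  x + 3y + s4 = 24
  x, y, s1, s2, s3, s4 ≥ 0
x = 10, y = 2.5, z = 100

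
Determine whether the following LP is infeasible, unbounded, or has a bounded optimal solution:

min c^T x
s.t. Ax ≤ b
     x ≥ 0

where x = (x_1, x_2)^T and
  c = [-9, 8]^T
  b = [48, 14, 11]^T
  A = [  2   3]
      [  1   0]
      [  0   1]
The point (14, 0) satisfies every constraint, so the LP is feasible; the constraints give x_1 ≤ 14 and x_2 ≤ 11, which with x_1, x_2 ≥ 0 keep the feasible region inside a bounded box. A feasible, bounded LP attains a finite optimum at a vertex.

Evaluating z = -9x_1 + 8x_2 at each vertex:
  (0, 0): z = 0
  (14, 0): z = -126
  (14, 6.667): z = -72.67
  (7.5, 11): z = 20.5
  (0, 11): z = 88

Bounded optimum: z* = -126 at (14, 0).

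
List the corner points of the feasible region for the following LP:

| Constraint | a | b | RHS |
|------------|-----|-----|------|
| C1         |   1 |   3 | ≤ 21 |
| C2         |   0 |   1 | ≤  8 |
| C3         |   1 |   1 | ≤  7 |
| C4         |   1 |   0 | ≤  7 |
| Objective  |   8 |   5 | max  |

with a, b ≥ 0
Each vertex is the intersection of two constraint boundaries that also satisfies all remaining constraints:
  a = 0 and b = 0 → (0, 0)
  a + b = 7 and a = 7 → (7, 0)
  a + 3b = 21 and a + b = 7 → (0, 7)

Vertices: (0, 0), (7, 0), (0, 7)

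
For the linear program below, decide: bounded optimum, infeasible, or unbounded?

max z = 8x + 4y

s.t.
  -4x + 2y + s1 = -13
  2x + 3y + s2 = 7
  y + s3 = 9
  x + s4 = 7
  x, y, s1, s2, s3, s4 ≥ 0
The point (3.5, 0) satisfies every constraint, so the LP is feasible; the constraints give x ≤ 7 and y ≤ 9, which with x, y ≥ 0 keep the feasible region inside a bounded box. A feasible, bounded LP attains a finite optimum at a vertex.

Evaluating z = 8x + 4y at each vertex:
  (3.25, 0): z = 26
  (3.5, 0): z = 28
  (3.312, 0.125): z = 27

The LP has an optimal solution: (3.5, 0) with z = 28.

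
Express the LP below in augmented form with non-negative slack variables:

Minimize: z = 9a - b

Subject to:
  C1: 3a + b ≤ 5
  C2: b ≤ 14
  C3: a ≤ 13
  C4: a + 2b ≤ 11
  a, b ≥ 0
min z = 9a - b

s.t.
  3a + b + s1 = 5
  b + s2 = 14
  a + s3 = 13
  a + 2b + s4 = 11
  a, b, s1, s2, s3, s4 ≥ 0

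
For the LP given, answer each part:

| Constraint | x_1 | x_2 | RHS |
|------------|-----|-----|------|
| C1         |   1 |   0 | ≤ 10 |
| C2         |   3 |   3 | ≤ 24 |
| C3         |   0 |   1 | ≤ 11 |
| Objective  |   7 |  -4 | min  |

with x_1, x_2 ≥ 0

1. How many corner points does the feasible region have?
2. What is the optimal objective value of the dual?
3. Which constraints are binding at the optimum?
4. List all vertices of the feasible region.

1. 3
2. -32 (by strong duality, equal to the primal optimum)
3. C2, x_1 ≥ 0
4. (0, 0), (8, 0), (0, 8)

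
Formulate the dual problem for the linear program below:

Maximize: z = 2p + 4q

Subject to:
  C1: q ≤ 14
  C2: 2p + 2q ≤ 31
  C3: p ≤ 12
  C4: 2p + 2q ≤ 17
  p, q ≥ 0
Minimize: z = 14y1 + 31y2 + 12y3 + 17y4

Subject to:
  C1: -2y2 - y3 - 2y4 ≤ -2
  C2: -y1 - 2y2 - 2y4 ≤ -4
  y1, y2, y3, y4 ≥ 0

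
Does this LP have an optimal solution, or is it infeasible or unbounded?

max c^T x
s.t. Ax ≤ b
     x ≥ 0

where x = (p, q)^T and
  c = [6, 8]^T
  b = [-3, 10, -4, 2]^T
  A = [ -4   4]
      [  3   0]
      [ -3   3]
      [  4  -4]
One constraint requires 4p - 4q ≤ 2, while the constraint -4p + 4q ≤ -3 is equivalent to 4p - 4q ≥ 3. Together they would need 3 ≤ 4p - 4q ≤ 2, which is impossible since 3 > 2. No point satisfies all constraints.

The feasible region is empty; the LP is infeasible.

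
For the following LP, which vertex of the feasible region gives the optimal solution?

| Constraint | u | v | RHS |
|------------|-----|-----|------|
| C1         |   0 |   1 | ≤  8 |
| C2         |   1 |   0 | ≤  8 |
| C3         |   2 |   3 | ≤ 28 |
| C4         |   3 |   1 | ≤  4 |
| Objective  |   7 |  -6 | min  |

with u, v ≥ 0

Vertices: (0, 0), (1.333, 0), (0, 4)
(0, 4) with z = -24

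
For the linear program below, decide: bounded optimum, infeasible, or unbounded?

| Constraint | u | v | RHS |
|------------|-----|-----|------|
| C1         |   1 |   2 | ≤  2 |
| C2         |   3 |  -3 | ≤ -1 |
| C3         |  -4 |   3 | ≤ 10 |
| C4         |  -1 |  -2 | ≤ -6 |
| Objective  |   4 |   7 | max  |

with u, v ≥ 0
C1 requires u + 2v ≤ 2, while C4 (-u - 2v ≤ -6) is equivalent to u + 2v ≥ 6. Together they would need 6 ≤ u + 2v ≤ 2, which is impossible since 6 > 2. No point satisfies all constraints.

Infeasible — the constraint set is empty.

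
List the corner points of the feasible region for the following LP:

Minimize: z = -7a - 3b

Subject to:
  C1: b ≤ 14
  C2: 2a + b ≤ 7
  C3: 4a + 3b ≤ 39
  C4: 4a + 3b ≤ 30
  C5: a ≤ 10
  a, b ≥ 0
Each vertex is the intersection of two constraint boundaries that also satisfies all remaining constraints:
  a = 0 and b = 0 → (0, 0)
  2a + b = 7 and b = 0 → (3.5, 0)
  2a + b = 7 and a = 0 → (0, 7)

Vertices: (0, 0), (3.5, 0), (0, 7)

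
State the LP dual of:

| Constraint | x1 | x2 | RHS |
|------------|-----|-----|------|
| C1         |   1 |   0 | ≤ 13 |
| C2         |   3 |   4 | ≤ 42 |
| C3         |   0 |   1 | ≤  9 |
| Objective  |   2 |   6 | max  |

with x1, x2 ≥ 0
Minimize: z = 13y1 + 42y2 + 9y3

Subject to:
  C1: -y1 - 3y2 ≤ -2
  C2: -4y2 - y3 ≤ -6
  y1, y2, y3 ≥ 0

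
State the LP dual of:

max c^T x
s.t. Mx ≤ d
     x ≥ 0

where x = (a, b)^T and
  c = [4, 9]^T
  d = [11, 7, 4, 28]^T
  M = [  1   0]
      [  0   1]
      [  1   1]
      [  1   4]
Minimize: z = 11y1 + 7y2 + 4y3 + 28y4

Subject to:
  C1: -y1 - y3 - y4 ≤ -4
  C2: -y2 - y3 - 4y4 ≤ -9
  y1, y2, y3, y4 ≥ 0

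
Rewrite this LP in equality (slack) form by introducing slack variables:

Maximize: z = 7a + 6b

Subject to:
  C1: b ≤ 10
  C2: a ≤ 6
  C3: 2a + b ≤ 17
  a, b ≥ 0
max z = 7a + 6b

s.t.
  b + s1 = 10
  a + s2 = 6
  2a + b + s3 = 17
  a, b, s1, s2, s3 ≥ 0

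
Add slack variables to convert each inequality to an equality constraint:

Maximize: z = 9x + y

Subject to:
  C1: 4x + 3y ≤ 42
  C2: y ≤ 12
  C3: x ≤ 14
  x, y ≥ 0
max z = 9x + y

s.t.
  4x + 3y + s1 = 42
  y + s2 = 12
  x + s3 = 14
  x, y, s1, s2, s3 ≥ 0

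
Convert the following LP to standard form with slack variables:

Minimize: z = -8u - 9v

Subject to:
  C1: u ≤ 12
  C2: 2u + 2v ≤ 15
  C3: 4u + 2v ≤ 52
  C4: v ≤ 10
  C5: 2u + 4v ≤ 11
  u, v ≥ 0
min z = -8u - 9v

s.t.
  u + s1 = 12
  2u + 2v + s2 = 15
  4u + 2v + s3 = 52
  v + s4 = 10
  2u + 4v + s5 = 11
  u, v, s1, s2, s3, s4, s5 ≥ 0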